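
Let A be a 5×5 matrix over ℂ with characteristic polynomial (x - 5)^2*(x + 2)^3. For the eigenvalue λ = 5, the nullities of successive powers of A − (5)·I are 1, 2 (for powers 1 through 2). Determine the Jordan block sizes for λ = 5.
Block sizes for λ = 5: [2]

From the dimensions of kernels of powers, the number of Jordan blocks of size at least j is d_j − d_{j−1} where d_j = dim ker(N^j) (with d_0 = 0). Computing the differences gives [1, 1].
The number of blocks of size exactly k is (#blocks of size ≥ k) − (#blocks of size ≥ k + 1), so the partition is: 1 block(s) of size 2.
In nonincreasing order the block sizes are [2].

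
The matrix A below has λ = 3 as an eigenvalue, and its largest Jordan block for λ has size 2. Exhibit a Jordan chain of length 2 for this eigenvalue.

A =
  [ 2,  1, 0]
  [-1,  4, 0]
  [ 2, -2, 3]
A Jordan chain for λ = 3 of length 2:
v_1 = (-1, -1, 2)ᵀ
v_2 = (1, 0, 0)ᵀ

Let N = A − (3)·I. We want v_2 with N^2 v_2 = 0 but N^1 v_2 ≠ 0; then v_{j-1} := N · v_j for j = 2, …, 2.

Pick v_2 = (1, 0, 0)ᵀ.
Then v_1 = N · v_2 = (-1, -1, 2)ᵀ.

Sanity check: (A − (3)·I) v_1 = (0, 0, 0)ᵀ = 0. ✓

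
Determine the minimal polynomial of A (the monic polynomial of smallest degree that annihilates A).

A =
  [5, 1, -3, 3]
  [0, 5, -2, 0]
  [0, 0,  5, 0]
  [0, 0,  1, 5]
x^3 - 15*x^2 + 75*x - 125

The characteristic polynomial is χ_A(x) = (x - 5)^4, so the eigenvalues are known. The minimal polynomial is
  m_A(x) = Π_λ (x − λ)^{k_λ}
where k_λ is the size of the *largest* Jordan block for λ (equivalently, the smallest k with (A − λI)^k v = 0 for every generalised eigenvector v of λ).

  λ = 5: largest Jordan block has size 3, contributing (x − 5)^3

So m_A(x) = (x - 5)^3 = x^3 - 15*x^2 + 75*x - 125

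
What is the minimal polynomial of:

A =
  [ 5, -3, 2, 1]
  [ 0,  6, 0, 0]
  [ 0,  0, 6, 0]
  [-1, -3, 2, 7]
x^2 - 12*x + 36

The characteristic polynomial is χ_A(x) = (x - 6)^4, so the eigenvalues are known. The minimal polynomial is
  m_A(x) = Π_λ (x − λ)^{k_λ}
where k_λ is the size of the *largest* Jordan block for λ (equivalently, the smallest k with (A − λI)^k v = 0 for every generalised eigenvector v of λ).

  λ = 6: largest Jordan block has size 2, contributing (x − 6)^2

So m_A(x) = (x - 6)^2 = x^2 - 12*x + 36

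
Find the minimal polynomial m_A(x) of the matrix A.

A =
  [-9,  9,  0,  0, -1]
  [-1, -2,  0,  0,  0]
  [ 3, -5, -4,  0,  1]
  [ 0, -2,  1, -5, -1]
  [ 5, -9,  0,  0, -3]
x^3 + 14*x^2 + 65*x + 100

The characteristic polynomial is χ_A(x) = (x + 4)^2*(x + 5)^3, so the eigenvalues are known. The minimal polynomial is
  m_A(x) = Π_λ (x − λ)^{k_λ}
where k_λ is the size of the *largest* Jordan block for λ (equivalently, the smallest k with (A − λI)^k v = 0 for every generalised eigenvector v of λ).

  λ = -5: largest Jordan block has size 2, contributing (x + 5)^2
  λ = -4: largest Jordan block has size 1, contributing (x + 4)

So m_A(x) = (x + 4)*(x + 5)^2 = x^3 + 14*x^2 + 65*x + 100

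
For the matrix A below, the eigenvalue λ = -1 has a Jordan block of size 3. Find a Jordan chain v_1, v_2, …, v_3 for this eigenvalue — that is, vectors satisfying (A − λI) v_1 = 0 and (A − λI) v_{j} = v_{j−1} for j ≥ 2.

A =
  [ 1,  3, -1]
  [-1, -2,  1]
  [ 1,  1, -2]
A Jordan chain for λ = -1 of length 3:
v_1 = (2, -1, 1)ᵀ
v_2 = (3, -1, 1)ᵀ
v_3 = (0, 1, 0)ᵀ

Let N = A − (-1)·I. We want v_3 with N^3 v_3 = 0 but N^2 v_3 ≠ 0; then v_{j-1} := N · v_j for j = 3, …, 2.

Pick v_3 = (0, 1, 0)ᵀ.
Then v_2 = N · v_3 = (3, -1, 1)ᵀ.
Then v_1 = N · v_2 = (2, -1, 1)ᵀ.

Sanity check: (A − (-1)·I) v_1 = (0, 0, 0)ᵀ = 0. ✓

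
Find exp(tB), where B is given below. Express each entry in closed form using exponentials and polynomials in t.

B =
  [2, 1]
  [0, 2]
e^{tB} =
  [exp(2*t), t*exp(2*t)]
  [0, exp(2*t)]

Strategy: write B = P · J · P⁻¹ where J is a Jordan canonical form, so e^{tB} = P · e^{tJ} · P⁻¹, and e^{tJ} can be computed block-by-block.

B has Jordan form
J =
  [2, 1]
  [0, 2]
(up to reordering of blocks).

Per-block formulas:
  For a 2×2 Jordan block J_2(2): exp(t · J_2(2)) = e^(2t)·(I + t·N), where N is the 2×2 nilpotent shift.

After assembling e^{tJ} and conjugating by P, we get:

e^{tB} =
  [exp(2*t), t*exp(2*t)]
  [0, exp(2*t)]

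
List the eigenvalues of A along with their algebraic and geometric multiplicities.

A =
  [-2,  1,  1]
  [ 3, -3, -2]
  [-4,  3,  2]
λ = -1: alg = 3, geom = 1

Step 1 — factor the characteristic polynomial to read off the algebraic multiplicities:
  χ_A(x) = (x + 1)^3

Step 2 — compute geometric multiplicities via the rank-nullity identity g(λ) = n − rank(A − λI):
  rank(A − (-1)·I) = 2, so dim ker(A − (-1)·I) = n − 2 = 1

Summary:
  λ = -1: algebraic multiplicity = 3, geometric multiplicity = 1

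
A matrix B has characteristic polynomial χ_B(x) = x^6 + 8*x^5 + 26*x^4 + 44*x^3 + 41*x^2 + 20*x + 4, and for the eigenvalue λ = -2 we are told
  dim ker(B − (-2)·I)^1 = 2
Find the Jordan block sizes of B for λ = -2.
Block sizes for λ = -2: [1, 1]

From the dimensions of kernels of powers, the number of Jordan blocks of size at least j is d_j − d_{j−1} where d_j = dim ker(N^j) (with d_0 = 0). Computing the differences gives [2].
The number of blocks of size exactly k is (#blocks of size ≥ k) − (#blocks of size ≥ k + 1), so the partition is: 2 block(s) of size 1.
In nonincreasing order the block sizes are [1, 1].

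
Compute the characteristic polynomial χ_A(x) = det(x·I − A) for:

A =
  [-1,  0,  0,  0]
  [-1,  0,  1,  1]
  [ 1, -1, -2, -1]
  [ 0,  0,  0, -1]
x^4 + 4*x^3 + 6*x^2 + 4*x + 1

Expanding det(x·I − A) (e.g. by cofactor expansion or by noting that A is similar to its Jordan form J, which has the same characteristic polynomial as A) gives
  χ_A(x) = x^4 + 4*x^3 + 6*x^2 + 4*x + 1
which factors as (x + 1)^4. The eigenvalues (with algebraic multiplicities) are λ = -1 with multiplicity 4.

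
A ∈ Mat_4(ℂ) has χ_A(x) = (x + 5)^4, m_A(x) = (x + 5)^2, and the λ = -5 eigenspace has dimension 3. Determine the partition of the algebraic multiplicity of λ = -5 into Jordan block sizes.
Block sizes for λ = -5: [2, 1, 1]

Step 1 — from the characteristic polynomial, algebraic multiplicity of λ = -5 is 4. From dim ker(A − (-5)·I) = 3, there are exactly 3 Jordan blocks for λ = -5.
Step 2 — from the minimal polynomial, the factor (x + 5)^2 tells us the largest block for λ = -5 has size 2.
Step 3 — with total size 4, 3 blocks, and largest block 2, the block sizes (in nonincreasing order) are [2, 1, 1].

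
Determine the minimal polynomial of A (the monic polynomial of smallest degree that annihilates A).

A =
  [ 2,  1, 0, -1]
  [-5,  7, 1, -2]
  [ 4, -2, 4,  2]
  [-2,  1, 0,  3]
x^3 - 12*x^2 + 48*x - 64

The characteristic polynomial is χ_A(x) = (x - 4)^4, so the eigenvalues are known. The minimal polynomial is
  m_A(x) = Π_λ (x − λ)^{k_λ}
where k_λ is the size of the *largest* Jordan block for λ (equivalently, the smallest k with (A − λI)^k v = 0 for every generalised eigenvector v of λ).

  λ = 4: largest Jordan block has size 3, contributing (x − 4)^3

So m_A(x) = (x - 4)^3 = x^3 - 12*x^2 + 48*x - 64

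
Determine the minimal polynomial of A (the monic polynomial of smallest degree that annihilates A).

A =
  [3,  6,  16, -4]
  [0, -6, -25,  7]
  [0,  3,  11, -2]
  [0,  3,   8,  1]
x^3 - 6*x^2 + 9*x

The characteristic polynomial is χ_A(x) = x*(x - 3)^3, so the eigenvalues are known. The minimal polynomial is
  m_A(x) = Π_λ (x − λ)^{k_λ}
where k_λ is the size of the *largest* Jordan block for λ (equivalently, the smallest k with (A − λI)^k v = 0 for every generalised eigenvector v of λ).

  λ = 0: largest Jordan block has size 1, contributing (x − 0)
  λ = 3: largest Jordan block has size 2, contributing (x − 3)^2

So m_A(x) = x*(x - 3)^2 = x^3 - 6*x^2 + 9*x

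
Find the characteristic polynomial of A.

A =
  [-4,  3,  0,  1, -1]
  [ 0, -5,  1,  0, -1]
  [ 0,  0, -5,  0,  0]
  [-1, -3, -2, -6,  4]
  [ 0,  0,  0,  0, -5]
x^5 + 25*x^4 + 250*x^3 + 1250*x^2 + 3125*x + 3125

Expanding det(x·I − A) (e.g. by cofactor expansion or by noting that A is similar to its Jordan form J, which has the same characteristic polynomial as A) gives
  χ_A(x) = x^5 + 25*x^4 + 250*x^3 + 1250*x^2 + 3125*x + 3125
which factors as (x + 5)^5. The eigenvalues (with algebraic multiplicities) are λ = -5 with multiplicity 5.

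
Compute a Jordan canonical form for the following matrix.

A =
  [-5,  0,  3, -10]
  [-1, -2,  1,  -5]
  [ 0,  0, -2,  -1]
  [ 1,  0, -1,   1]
J_3(-2) ⊕ J_1(-2)

The characteristic polynomial is
  det(x·I − A) = x^4 + 8*x^3 + 24*x^2 + 32*x + 16 = (x + 2)^4

Eigenvalues and multiplicities (the geometric multiplicity of λ is n − rank(A − λI), which equals the number of Jordan blocks for λ):
  λ = -2: algebraic multiplicity = 4, geometric multiplicity = 2

Determining the block sizes for each eigenvalue:
  λ = -2: with am = 4 and gm = 2, the partition is not yet determined (e.g. several partitions of 4 into 2 parts exist). Let N = A − (-2)·I. Computing rank(N^1) = 2, rank(N^2) = 1, rank(N^3) = 0; the number of blocks of size ≥ j is rank(N^{j−1}) − rank(N^j), giving [2, 1, 1]. So we have 1 block(s) of size 3, 1 block(s) of size 1 → block sizes [3, 1]

Assembling the blocks gives a Jordan form
J =
  [-2,  1,  0,  0]
  [ 0, -2,  1,  0]
  [ 0,  0, -2,  0]
  [ 0,  0,  0, -2]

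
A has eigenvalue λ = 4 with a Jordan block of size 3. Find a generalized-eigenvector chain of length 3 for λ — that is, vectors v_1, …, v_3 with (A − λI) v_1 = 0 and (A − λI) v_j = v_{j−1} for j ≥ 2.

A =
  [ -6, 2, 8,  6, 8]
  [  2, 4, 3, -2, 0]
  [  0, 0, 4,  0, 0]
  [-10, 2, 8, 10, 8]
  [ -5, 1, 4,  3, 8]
A Jordan chain for λ = 4 of length 3:
v_1 = (4, 0, 0, 4, 2)ᵀ
v_2 = (-10, 2, 0, -10, -5)ᵀ
v_3 = (1, 0, 0, 0, 0)ᵀ

Let N = A − (4)·I. We want v_3 with N^3 v_3 = 0 but N^2 v_3 ≠ 0; then v_{j-1} := N · v_j for j = 3, …, 2.

Pick v_3 = (1, 0, 0, 0, 0)ᵀ.
Then v_2 = N · v_3 = (-10, 2, 0, -10, -5)ᵀ.
Then v_1 = N · v_2 = (4, 0, 0, 4, 2)ᵀ.

Sanity check: (A − (4)·I) v_1 = (0, 0, 0, 0, 0)ᵀ = 0. ✓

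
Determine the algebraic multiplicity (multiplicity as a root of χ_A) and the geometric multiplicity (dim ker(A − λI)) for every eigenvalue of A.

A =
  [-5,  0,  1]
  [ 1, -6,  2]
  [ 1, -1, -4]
λ = -5: alg = 3, geom = 1

Step 1 — factor the characteristic polynomial to read off the algebraic multiplicities:
  χ_A(x) = (x + 5)^3

Step 2 — compute geometric multiplicities via the rank-nullity identity g(λ) = n − rank(A − λI):
  rank(A − (-5)·I) = 2, so dim ker(A − (-5)·I) = n − 2 = 1

Summary:
  λ = -5: algebraic multiplicity = 3, geometric multiplicity = 1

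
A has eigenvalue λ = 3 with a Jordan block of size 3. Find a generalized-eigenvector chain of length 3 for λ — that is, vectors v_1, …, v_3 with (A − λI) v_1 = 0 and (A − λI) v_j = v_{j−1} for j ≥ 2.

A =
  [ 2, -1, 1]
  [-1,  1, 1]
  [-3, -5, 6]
A Jordan chain for λ = 3 of length 3:
v_1 = (-1, 0, -1)ᵀ
v_2 = (-1, -1, -3)ᵀ
v_3 = (1, 0, 0)ᵀ

Let N = A − (3)·I. We want v_3 with N^3 v_3 = 0 but N^2 v_3 ≠ 0; then v_{j-1} := N · v_j for j = 3, …, 2.

Pick v_3 = (1, 0, 0)ᵀ.
Then v_2 = N · v_3 = (-1, -1, -3)ᵀ.
Then v_1 = N · v_2 = (-1, 0, -1)ᵀ.

Sanity check: (A − (3)·I) v_1 = (0, 0, 0)ᵀ = 0. ✓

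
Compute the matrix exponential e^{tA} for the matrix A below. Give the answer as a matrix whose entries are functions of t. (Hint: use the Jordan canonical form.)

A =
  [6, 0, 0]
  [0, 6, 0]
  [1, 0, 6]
e^{tA} =
  [exp(6*t), 0, 0]
  [0, exp(6*t), 0]
  [t*exp(6*t), 0, exp(6*t)]

Strategy: write A = P · J · P⁻¹ where J is a Jordan canonical form, so e^{tA} = P · e^{tJ} · P⁻¹, and e^{tJ} can be computed block-by-block.

A has Jordan form
J =
  [6, 1, 0]
  [0, 6, 0]
  [0, 0, 6]
(up to reordering of blocks).

Per-block formulas:
  For a 1×1 block at λ = 6: exp(t · [6]) = [e^(6t)].
  For a 2×2 Jordan block J_2(6): exp(t · J_2(6)) = e^(6t)·(I + t·N), where N is the 2×2 nilpotent shift.

After assembling e^{tJ} and conjugating by P, we get:

e^{tA} =
  [exp(6*t), 0, 0]
  [0, exp(6*t), 0]
  [t*exp(6*t), 0, exp(6*t)]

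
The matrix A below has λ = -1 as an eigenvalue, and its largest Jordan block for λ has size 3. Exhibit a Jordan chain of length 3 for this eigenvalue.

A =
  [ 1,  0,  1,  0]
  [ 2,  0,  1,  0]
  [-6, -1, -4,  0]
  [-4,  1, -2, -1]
A Jordan chain for λ = -1 of length 3:
v_1 = (-2, 0, 4, 6)ᵀ
v_2 = (2, 2, -6, -4)ᵀ
v_3 = (1, 0, 0, 0)ᵀ

Let N = A − (-1)·I. We want v_3 with N^3 v_3 = 0 but N^2 v_3 ≠ 0; then v_{j-1} := N · v_j for j = 3, …, 2.

Pick v_3 = (1, 0, 0, 0)ᵀ.
Then v_2 = N · v_3 = (2, 2, -6, -4)ᵀ.
Then v_1 = N · v_2 = (-2, 0, 4, 6)ᵀ.

Sanity check: (A − (-1)·I) v_1 = (0, 0, 0, 0)ᵀ = 0. ✓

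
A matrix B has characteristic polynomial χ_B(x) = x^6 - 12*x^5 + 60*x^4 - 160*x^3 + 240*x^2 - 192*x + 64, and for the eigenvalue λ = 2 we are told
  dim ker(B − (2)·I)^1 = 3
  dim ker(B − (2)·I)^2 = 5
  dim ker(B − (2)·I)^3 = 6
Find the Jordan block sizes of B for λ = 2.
Block sizes for λ = 2: [3, 2, 1]

From the dimensions of kernels of powers, the number of Jordan blocks of size at least j is d_j − d_{j−1} where d_j = dim ker(N^j) (with d_0 = 0). Computing the differences gives [3, 2, 1].
The number of blocks of size exactly k is (#blocks of size ≥ k) − (#blocks of size ≥ k + 1), so the partition is: 1 block(s) of size 1, 1 block(s) of size 2, 1 block(s) of size 3.
In nonincreasing order the block sizes are [3, 2, 1].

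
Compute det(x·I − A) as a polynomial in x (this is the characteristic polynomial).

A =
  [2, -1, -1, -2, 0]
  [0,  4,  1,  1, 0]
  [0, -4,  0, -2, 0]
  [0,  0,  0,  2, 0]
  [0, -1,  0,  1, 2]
x^5 - 10*x^4 + 40*x^3 - 80*x^2 + 80*x - 32

Expanding det(x·I − A) (e.g. by cofactor expansion or by noting that A is similar to its Jordan form J, which has the same characteristic polynomial as A) gives
  χ_A(x) = x^5 - 10*x^4 + 40*x^3 - 80*x^2 + 80*x - 32
which factors as (x - 2)^5. The eigenvalues (with algebraic multiplicities) are λ = 2 with multiplicity 5.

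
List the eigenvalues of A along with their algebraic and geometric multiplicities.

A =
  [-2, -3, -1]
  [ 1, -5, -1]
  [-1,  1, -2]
λ = -3: alg = 3, geom = 1

Step 1 — factor the characteristic polynomial to read off the algebraic multiplicities:
  χ_A(x) = (x + 3)^3

Step 2 — compute geometric multiplicities via the rank-nullity identity g(λ) = n − rank(A − λI):
  rank(A − (-3)·I) = 2, so dim ker(A − (-3)·I) = n − 2 = 1

Summary:
  λ = -3: algebraic multiplicity = 3, geometric multiplicity = 1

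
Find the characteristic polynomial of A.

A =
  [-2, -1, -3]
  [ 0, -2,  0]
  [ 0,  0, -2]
x^3 + 6*x^2 + 12*x + 8

Expanding det(x·I − A) (e.g. by cofactor expansion or by noting that A is similar to its Jordan form J, which has the same characteristic polynomial as A) gives
  χ_A(x) = x^3 + 6*x^2 + 12*x + 8
which factors as (x + 2)^3. The eigenvalues (with algebraic multiplicities) are λ = -2 with multiplicity 3.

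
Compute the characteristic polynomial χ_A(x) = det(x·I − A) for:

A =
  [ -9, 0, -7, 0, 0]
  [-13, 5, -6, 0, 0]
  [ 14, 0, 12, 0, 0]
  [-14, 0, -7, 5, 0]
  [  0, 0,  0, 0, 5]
x^5 - 18*x^4 + 110*x^3 - 200*x^2 - 375*x + 1250

Expanding det(x·I − A) (e.g. by cofactor expansion or by noting that A is similar to its Jordan form J, which has the same characteristic polynomial as A) gives
  χ_A(x) = x^5 - 18*x^4 + 110*x^3 - 200*x^2 - 375*x + 1250
which factors as (x - 5)^4*(x + 2). The eigenvalues (with algebraic multiplicities) are λ = -2 with multiplicity 1, λ = 5 with multiplicity 4.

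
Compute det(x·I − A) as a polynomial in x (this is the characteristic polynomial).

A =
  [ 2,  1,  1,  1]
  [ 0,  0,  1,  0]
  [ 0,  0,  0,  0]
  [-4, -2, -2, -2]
x^4

Expanding det(x·I − A) (e.g. by cofactor expansion or by noting that A is similar to its Jordan form J, which has the same characteristic polynomial as A) gives
  χ_A(x) = x^4
which factors as x^4. The eigenvalues (with algebraic multiplicities) are λ = 0 with multiplicity 4.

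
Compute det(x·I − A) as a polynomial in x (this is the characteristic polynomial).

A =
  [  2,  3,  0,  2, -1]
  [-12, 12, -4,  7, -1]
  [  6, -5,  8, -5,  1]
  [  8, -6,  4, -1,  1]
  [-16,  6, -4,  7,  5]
x^5 - 26*x^4 + 268*x^3 - 1368*x^2 + 3456*x - 3456

Expanding det(x·I − A) (e.g. by cofactor expansion or by noting that A is similar to its Jordan form J, which has the same characteristic polynomial as A) gives
  χ_A(x) = x^5 - 26*x^4 + 268*x^3 - 1368*x^2 + 3456*x - 3456
which factors as (x - 6)^3*(x - 4)^2. The eigenvalues (with algebraic multiplicities) are λ = 4 with multiplicity 2, λ = 6 with multiplicity 3.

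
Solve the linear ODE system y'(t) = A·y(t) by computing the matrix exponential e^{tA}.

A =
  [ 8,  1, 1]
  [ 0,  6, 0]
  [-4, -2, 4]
e^{tA} =
  [2*t*exp(6*t) + exp(6*t), t*exp(6*t), t*exp(6*t)]
  [0, exp(6*t), 0]
  [-4*t*exp(6*t), -2*t*exp(6*t), -2*t*exp(6*t) + exp(6*t)]

Strategy: write A = P · J · P⁻¹ where J is a Jordan canonical form, so e^{tA} = P · e^{tJ} · P⁻¹, and e^{tJ} can be computed block-by-block.

A has Jordan form
J =
  [6, 1, 0]
  [0, 6, 0]
  [0, 0, 6]
(up to reordering of blocks).

Per-block formulas:
  For a 1×1 block at λ = 6: exp(t · [6]) = [e^(6t)].
  For a 2×2 Jordan block J_2(6): exp(t · J_2(6)) = e^(6t)·(I + t·N), where N is the 2×2 nilpotent shift.

After assembling e^{tJ} and conjugating by P, we get:

e^{tA} =
  [2*t*exp(6*t) + exp(6*t), t*exp(6*t), t*exp(6*t)]
  [0, exp(6*t), 0]
  [-4*t*exp(6*t), -2*t*exp(6*t), -2*t*exp(6*t) + exp(6*t)]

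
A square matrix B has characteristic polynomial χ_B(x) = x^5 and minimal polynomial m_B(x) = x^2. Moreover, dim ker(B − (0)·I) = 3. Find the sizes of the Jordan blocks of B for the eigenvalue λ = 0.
Block sizes for λ = 0: [2, 2, 1]

Step 1 — from the characteristic polynomial, algebraic multiplicity of λ = 0 is 5. From dim ker(B − (0)·I) = 3, there are exactly 3 Jordan blocks for λ = 0.
Step 2 — from the minimal polynomial, the factor (x − 0)^2 tells us the largest block for λ = 0 has size 2.
Step 3 — with total size 5, 3 blocks, and largest block 2, the block sizes (in nonincreasing order) are [2, 2, 1].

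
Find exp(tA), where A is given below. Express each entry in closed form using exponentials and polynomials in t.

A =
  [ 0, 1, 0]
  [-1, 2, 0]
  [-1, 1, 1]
e^{tA} =
  [-t*exp(t) + exp(t), t*exp(t), 0]
  [-t*exp(t), t*exp(t) + exp(t), 0]
  [-t*exp(t), t*exp(t), exp(t)]

Strategy: write A = P · J · P⁻¹ where J is a Jordan canonical form, so e^{tA} = P · e^{tJ} · P⁻¹, and e^{tJ} can be computed block-by-block.

A has Jordan form
J =
  [1, 1, 0]
  [0, 1, 0]
  [0, 0, 1]
(up to reordering of blocks).

Per-block formulas:
  For a 2×2 Jordan block J_2(1): exp(t · J_2(1)) = e^(1t)·(I + t·N), where N is the 2×2 nilpotent shift.
  For a 1×1 block at λ = 1: exp(t · [1]) = [e^(1t)].

After assembling e^{tJ} and conjugating by P, we get:

e^{tA} =
  [-t*exp(t) + exp(t), t*exp(t), 0]
  [-t*exp(t), t*exp(t) + exp(t), 0]
  [-t*exp(t), t*exp(t), exp(t)]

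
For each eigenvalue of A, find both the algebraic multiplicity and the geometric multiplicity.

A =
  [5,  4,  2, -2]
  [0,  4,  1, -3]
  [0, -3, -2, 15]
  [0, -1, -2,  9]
λ = 3: alg = 1, geom = 1; λ = 4: alg = 2, geom = 1; λ = 5: alg = 1, geom = 1

Step 1 — factor the characteristic polynomial to read off the algebraic multiplicities:
  χ_A(x) = (x - 5)*(x - 4)^2*(x - 3)

Step 2 — compute geometric multiplicities via the rank-nullity identity g(λ) = n − rank(A − λI):
  rank(A − (3)·I) = 3, so dim ker(A − (3)·I) = n − 3 = 1
  rank(A − (4)·I) = 3, so dim ker(A − (4)·I) = n − 3 = 1
  rank(A − (5)·I) = 3, so dim ker(A − (5)·I) = n − 3 = 1

Summary:
  λ = 3: algebraic multiplicity = 1, geometric multiplicity = 1
  λ = 4: algebraic multiplicity = 2, geometric multiplicity = 1
  λ = 5: algebraic multiplicity = 1, geometric multiplicity = 1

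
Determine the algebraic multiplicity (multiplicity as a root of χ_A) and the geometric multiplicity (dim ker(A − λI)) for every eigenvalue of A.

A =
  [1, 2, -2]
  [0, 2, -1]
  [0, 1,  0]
λ = 1: alg = 3, geom = 2

Step 1 — factor the characteristic polynomial to read off the algebraic multiplicities:
  χ_A(x) = (x - 1)^3

Step 2 — compute geometric multiplicities via the rank-nullity identity g(λ) = n − rank(A − λI):
  rank(A − (1)·I) = 1, so dim ker(A − (1)·I) = n − 1 = 2

Summary:
  λ = 1: algebraic multiplicity = 3, geometric multiplicity = 2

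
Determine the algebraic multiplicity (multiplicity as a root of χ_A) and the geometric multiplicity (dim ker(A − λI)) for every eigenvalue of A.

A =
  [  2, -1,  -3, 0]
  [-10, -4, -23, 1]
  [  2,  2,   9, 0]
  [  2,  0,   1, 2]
λ = 2: alg = 3, geom = 1; λ = 3: alg = 1, geom = 1

Step 1 — factor the characteristic polynomial to read off the algebraic multiplicities:
  χ_A(x) = (x - 3)*(x - 2)^3

Step 2 — compute geometric multiplicities via the rank-nullity identity g(λ) = n − rank(A − λI):
  rank(A − (2)·I) = 3, so dim ker(A − (2)·I) = n − 3 = 1
  rank(A − (3)·I) = 3, so dim ker(A − (3)·I) = n − 3 = 1

Summary:
  λ = 2: algebraic multiplicity = 3, geometric multiplicity = 1
  λ = 3: algebraic multiplicity = 1, geometric multiplicity = 1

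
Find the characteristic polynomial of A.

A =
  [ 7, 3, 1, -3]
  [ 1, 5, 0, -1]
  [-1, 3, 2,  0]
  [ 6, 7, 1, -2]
x^4 - 12*x^3 + 54*x^2 - 108*x + 81

Expanding det(x·I − A) (e.g. by cofactor expansion or by noting that A is similar to its Jordan form J, which has the same characteristic polynomial as A) gives
  χ_A(x) = x^4 - 12*x^3 + 54*x^2 - 108*x + 81
which factors as (x - 3)^4. The eigenvalues (with algebraic multiplicities) are λ = 3 with multiplicity 4.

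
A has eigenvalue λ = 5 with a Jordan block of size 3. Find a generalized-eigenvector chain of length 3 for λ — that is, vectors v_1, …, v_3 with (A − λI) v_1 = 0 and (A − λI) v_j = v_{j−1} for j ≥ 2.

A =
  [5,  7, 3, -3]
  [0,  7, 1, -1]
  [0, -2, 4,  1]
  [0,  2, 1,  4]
A Jordan chain for λ = 5 of length 3:
v_1 = (2, 0, 0, 0)ᵀ
v_2 = (7, 2, -2, 2)ᵀ
v_3 = (0, 1, 0, 0)ᵀ

Let N = A − (5)·I. We want v_3 with N^3 v_3 = 0 but N^2 v_3 ≠ 0; then v_{j-1} := N · v_j for j = 3, …, 2.

Pick v_3 = (0, 1, 0, 0)ᵀ.
Then v_2 = N · v_3 = (7, 2, -2, 2)ᵀ.
Then v_1 = N · v_2 = (2, 0, 0, 0)ᵀ.

Sanity check: (A − (5)·I) v_1 = (0, 0, 0, 0)ᵀ = 0. ✓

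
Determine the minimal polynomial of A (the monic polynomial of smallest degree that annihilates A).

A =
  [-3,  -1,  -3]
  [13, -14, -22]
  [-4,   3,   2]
x^3 + 15*x^2 + 75*x + 125

The characteristic polynomial is χ_A(x) = (x + 5)^3, so the eigenvalues are known. The minimal polynomial is
  m_A(x) = Π_λ (x − λ)^{k_λ}
where k_λ is the size of the *largest* Jordan block for λ (equivalently, the smallest k with (A − λI)^k v = 0 for every generalised eigenvector v of λ).

  λ = -5: largest Jordan block has size 3, contributing (x + 5)^3

So m_A(x) = (x + 5)^3 = x^3 + 15*x^2 + 75*x + 125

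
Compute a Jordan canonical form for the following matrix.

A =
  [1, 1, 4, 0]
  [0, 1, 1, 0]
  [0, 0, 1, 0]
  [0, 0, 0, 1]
J_3(1) ⊕ J_1(1)

The characteristic polynomial is
  det(x·I − A) = x^4 - 4*x^3 + 6*x^2 - 4*x + 1 = (x - 1)^4

Eigenvalues and multiplicities (the geometric multiplicity of λ is n − rank(A − λI), which equals the number of Jordan blocks for λ):
  λ = 1: algebraic multiplicity = 4, geometric multiplicity = 2

Determining the block sizes for each eigenvalue:
  λ = 1: with am = 4 and gm = 2, the partition is not yet determined (e.g. several partitions of 4 into 2 parts exist). Let N = A − (1)·I. Computing rank(N^1) = 2, rank(N^2) = 1, rank(N^3) = 0; the number of blocks of size ≥ j is rank(N^{j−1}) − rank(N^j), giving [2, 1, 1]. So we have 1 block(s) of size 3, 1 block(s) of size 1 → block sizes [3, 1]

Assembling the blocks gives a Jordan form
J =
  [1, 1, 0, 0]
  [0, 1, 1, 0]
  [0, 0, 1, 0]
  [0, 0, 0, 1]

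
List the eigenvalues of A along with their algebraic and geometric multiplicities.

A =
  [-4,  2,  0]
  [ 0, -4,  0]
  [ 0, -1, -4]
λ = -4: alg = 3, geom = 2

Step 1 — factor the characteristic polynomial to read off the algebraic multiplicities:
  χ_A(x) = (x + 4)^3

Step 2 — compute geometric multiplicities via the rank-nullity identity g(λ) = n − rank(A − λI):
  rank(A − (-4)·I) = 1, so dim ker(A − (-4)·I) = n − 1 = 2

Summary:
  λ = -4: algebraic multiplicity = 3, geometric multiplicity = 2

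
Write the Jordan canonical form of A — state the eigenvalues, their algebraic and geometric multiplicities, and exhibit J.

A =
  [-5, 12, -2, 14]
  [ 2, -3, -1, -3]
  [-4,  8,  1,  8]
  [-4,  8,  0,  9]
J_1(-1) ⊕ J_2(1) ⊕ J_1(1)

The characteristic polynomial is
  det(x·I − A) = x^4 - 2*x^3 + 2*x - 1 = (x - 1)^3*(x + 1)

Eigenvalues and multiplicities (the geometric multiplicity of λ is n − rank(A − λI), which equals the number of Jordan blocks for λ):
  λ = -1: algebraic multiplicity = 1, geometric multiplicity = 1
  λ = 1: algebraic multiplicity = 3, geometric multiplicity = 2

Determining the block sizes for each eigenvalue:
  λ = -1: one block (gm = 1), so the single block has size am = 1 → block sizes [1]
  λ = 1: 2 blocks summing to 3 forces exactly one block of size 2 and the rest size 1 → block sizes [2, 1]

Assembling the blocks gives a Jordan form
J =
  [-1, 0, 0, 0]
  [ 0, 1, 1, 0]
  [ 0, 0, 1, 0]
  [ 0, 0, 0, 1]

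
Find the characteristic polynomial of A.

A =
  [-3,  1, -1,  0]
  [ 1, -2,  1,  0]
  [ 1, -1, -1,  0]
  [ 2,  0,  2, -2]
x^4 + 8*x^3 + 24*x^2 + 32*x + 16

Expanding det(x·I − A) (e.g. by cofactor expansion or by noting that A is similar to its Jordan form J, which has the same characteristic polynomial as A) gives
  χ_A(x) = x^4 + 8*x^3 + 24*x^2 + 32*x + 16
which factors as (x + 2)^4. The eigenvalues (with algebraic multiplicities) are λ = -2 with multiplicity 4.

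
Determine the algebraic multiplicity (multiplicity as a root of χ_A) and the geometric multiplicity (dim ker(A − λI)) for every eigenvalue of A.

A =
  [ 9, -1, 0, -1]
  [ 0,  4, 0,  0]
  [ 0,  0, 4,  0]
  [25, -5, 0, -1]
λ = 4: alg = 4, geom = 3

Step 1 — factor the characteristic polynomial to read off the algebraic multiplicities:
  χ_A(x) = (x - 4)^4

Step 2 — compute geometric multiplicities via the rank-nullity identity g(λ) = n − rank(A − λI):
  rank(A − (4)·I) = 1, so dim ker(A − (4)·I) = n − 1 = 3

Summary:
  λ = 4: algebraic multiplicity = 4, geometric multiplicity = 3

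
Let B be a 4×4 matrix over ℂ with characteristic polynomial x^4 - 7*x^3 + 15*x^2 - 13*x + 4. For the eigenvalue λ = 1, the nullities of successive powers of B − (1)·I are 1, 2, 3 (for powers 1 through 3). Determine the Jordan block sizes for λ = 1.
Block sizes for λ = 1: [3]

From the dimensions of kernels of powers, the number of Jordan blocks of size at least j is d_j − d_{j−1} where d_j = dim ker(N^j) (with d_0 = 0). Computing the differences gives [1, 1, 1].
The number of blocks of size exactly k is (#blocks of size ≥ k) − (#blocks of size ≥ k + 1), so the partition is: 1 block(s) of size 3.
In nonincreasing order the block sizes are [3].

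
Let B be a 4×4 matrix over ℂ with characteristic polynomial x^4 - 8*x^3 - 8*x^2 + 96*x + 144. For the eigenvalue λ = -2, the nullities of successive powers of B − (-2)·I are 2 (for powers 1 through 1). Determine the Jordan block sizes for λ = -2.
Block sizes for λ = -2: [1, 1]

From the dimensions of kernels of powers, the number of Jordan blocks of size at least j is d_j − d_{j−1} where d_j = dim ker(N^j) (with d_0 = 0). Computing the differences gives [2].
The number of blocks of size exactly k is (#blocks of size ≥ k) − (#blocks of size ≥ k + 1), so the partition is: 2 block(s) of size 1.
In nonincreasing order the block sizes are [1, 1].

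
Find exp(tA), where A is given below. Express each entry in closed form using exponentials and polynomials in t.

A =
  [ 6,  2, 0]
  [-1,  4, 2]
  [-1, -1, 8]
e^{tA} =
  [-t^2*exp(6*t) + exp(6*t), -2*t^2*exp(6*t) + 2*t*exp(6*t), 2*t^2*exp(6*t)]
  [-t*exp(6*t), -2*t*exp(6*t) + exp(6*t), 2*t*exp(6*t)]
  [-t^2*exp(6*t)/2 - t*exp(6*t), -t^2*exp(6*t) - t*exp(6*t), t^2*exp(6*t) + 2*t*exp(6*t) + exp(6*t)]

Strategy: write A = P · J · P⁻¹ where J is a Jordan canonical form, so e^{tA} = P · e^{tJ} · P⁻¹, and e^{tJ} can be computed block-by-block.

A has Jordan form
J =
  [6, 1, 0]
  [0, 6, 1]
  [0, 0, 6]
(up to reordering of blocks).

Per-block formulas:
  For a 3×3 Jordan block J_3(6): exp(t · J_3(6)) = e^(6t)·(I + t·N + (t^2/2)·N^2), where N is the 3×3 nilpotent shift.

After assembling e^{tJ} and conjugating by P, we get:

e^{tA} =
  [-t^2*exp(6*t) + exp(6*t), -2*t^2*exp(6*t) + 2*t*exp(6*t), 2*t^2*exp(6*t)]
  [-t*exp(6*t), -2*t*exp(6*t) + exp(6*t), 2*t*exp(6*t)]
  [-t^2*exp(6*t)/2 - t*exp(6*t), -t^2*exp(6*t) - t*exp(6*t), t^2*exp(6*t) + 2*t*exp(6*t) + exp(6*t)]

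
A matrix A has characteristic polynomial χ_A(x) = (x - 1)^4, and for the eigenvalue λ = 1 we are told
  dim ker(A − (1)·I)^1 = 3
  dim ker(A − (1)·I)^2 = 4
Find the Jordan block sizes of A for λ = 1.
Block sizes for λ = 1: [2, 1, 1]

From the dimensions of kernels of powers, the number of Jordan blocks of size at least j is d_j − d_{j−1} where d_j = dim ker(N^j) (with d_0 = 0). Computing the differences gives [3, 1].
The number of blocks of size exactly k is (#blocks of size ≥ k) − (#blocks of size ≥ k + 1), so the partition is: 2 block(s) of size 1, 1 block(s) of size 2.
In nonincreasing order the block sizes are [2, 1, 1].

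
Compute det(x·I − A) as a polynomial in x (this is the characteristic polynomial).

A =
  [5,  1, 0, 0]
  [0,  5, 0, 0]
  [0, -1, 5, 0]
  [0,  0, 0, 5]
x^4 - 20*x^3 + 150*x^2 - 500*x + 625

Expanding det(x·I − A) (e.g. by cofactor expansion or by noting that A is similar to its Jordan form J, which has the same characteristic polynomial as A) gives
  χ_A(x) = x^4 - 20*x^3 + 150*x^2 - 500*x + 625
which factors as (x - 5)^4. The eigenvalues (with algebraic multiplicities) are λ = 5 with multiplicity 4.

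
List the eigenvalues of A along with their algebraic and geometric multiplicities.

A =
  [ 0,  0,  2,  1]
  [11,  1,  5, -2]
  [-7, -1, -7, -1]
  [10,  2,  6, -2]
λ = -2: alg = 4, geom = 2

Step 1 — factor the characteristic polynomial to read off the algebraic multiplicities:
  χ_A(x) = (x + 2)^4

Step 2 — compute geometric multiplicities via the rank-nullity identity g(λ) = n − rank(A − λI):
  rank(A − (-2)·I) = 2, so dim ker(A − (-2)·I) = n − 2 = 2

Summary:
  λ = -2: algebraic multiplicity = 4, geometric multiplicity = 2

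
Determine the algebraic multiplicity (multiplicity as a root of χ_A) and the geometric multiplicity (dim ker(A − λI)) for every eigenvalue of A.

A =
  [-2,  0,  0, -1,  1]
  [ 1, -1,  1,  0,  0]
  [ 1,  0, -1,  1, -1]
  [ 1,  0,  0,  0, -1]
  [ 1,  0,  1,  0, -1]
λ = -1: alg = 5, geom = 3

Step 1 — factor the characteristic polynomial to read off the algebraic multiplicities:
  χ_A(x) = (x + 1)^5

Step 2 — compute geometric multiplicities via the rank-nullity identity g(λ) = n − rank(A − λI):
  rank(A − (-1)·I) = 2, so dim ker(A − (-1)·I) = n − 2 = 3

Summary:
  λ = -1: algebraic multiplicity = 5, geometric multiplicity = 3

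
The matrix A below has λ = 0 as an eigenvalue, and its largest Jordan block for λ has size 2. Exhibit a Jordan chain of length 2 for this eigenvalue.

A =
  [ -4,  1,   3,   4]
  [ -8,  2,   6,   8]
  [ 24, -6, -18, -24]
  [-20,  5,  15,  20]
A Jordan chain for λ = 0 of length 2:
v_1 = (-4, -8, 24, -20)ᵀ
v_2 = (1, 0, 0, 0)ᵀ

Let N = A − (0)·I. We want v_2 with N^2 v_2 = 0 but N^1 v_2 ≠ 0; then v_{j-1} := N · v_j for j = 2, …, 2.

Pick v_2 = (1, 0, 0, 0)ᵀ.
Then v_1 = N · v_2 = (-4, -8, 24, -20)ᵀ.

Sanity check: (A − (0)·I) v_1 = (0, 0, 0, 0)ᵀ = 0. ✓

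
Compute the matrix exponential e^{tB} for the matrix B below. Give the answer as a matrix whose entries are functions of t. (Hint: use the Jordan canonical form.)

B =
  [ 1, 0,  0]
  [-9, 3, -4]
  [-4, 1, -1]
e^{tB} =
  [exp(t), 0, 0]
  [-t^2*exp(t) - 9*t*exp(t), 2*t*exp(t) + exp(t), -4*t*exp(t)]
  [-t^2*exp(t)/2 - 4*t*exp(t), t*exp(t), -2*t*exp(t) + exp(t)]

Strategy: write B = P · J · P⁻¹ where J is a Jordan canonical form, so e^{tB} = P · e^{tJ} · P⁻¹, and e^{tJ} can be computed block-by-block.

B has Jordan form
J =
  [1, 1, 0]
  [0, 1, 1]
  [0, 0, 1]
(up to reordering of blocks).

Per-block formulas:
  For a 3×3 Jordan block J_3(1): exp(t · J_3(1)) = e^(1t)·(I + t·N + (t^2/2)·N^2), where N is the 3×3 nilpotent shift.

After assembling e^{tJ} and conjugating by P, we get:

e^{tB} =
  [exp(t), 0, 0]
  [-t^2*exp(t) - 9*t*exp(t), 2*t*exp(t) + exp(t), -4*t*exp(t)]
  [-t^2*exp(t)/2 - 4*t*exp(t), t*exp(t), -2*t*exp(t) + exp(t)]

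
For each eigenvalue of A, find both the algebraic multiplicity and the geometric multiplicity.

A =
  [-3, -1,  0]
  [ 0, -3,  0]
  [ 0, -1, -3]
λ = -3: alg = 3, geom = 2

Step 1 — factor the characteristic polynomial to read off the algebraic multiplicities:
  χ_A(x) = (x + 3)^3

Step 2 — compute geometric multiplicities via the rank-nullity identity g(λ) = n − rank(A − λI):
  rank(A − (-3)·I) = 1, so dim ker(A − (-3)·I) = n − 1 = 2

Summary:
  λ = -3: algebraic multiplicity = 3, geometric multiplicity = 2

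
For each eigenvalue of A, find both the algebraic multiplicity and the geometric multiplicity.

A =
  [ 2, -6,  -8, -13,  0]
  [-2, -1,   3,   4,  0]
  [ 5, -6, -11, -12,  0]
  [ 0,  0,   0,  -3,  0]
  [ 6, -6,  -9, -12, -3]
λ = -4: alg = 1, geom = 1; λ = -3: alg = 4, geom = 2

Step 1 — factor the characteristic polynomial to read off the algebraic multiplicities:
  χ_A(x) = (x + 3)^4*(x + 4)

Step 2 — compute geometric multiplicities via the rank-nullity identity g(λ) = n − rank(A − λI):
  rank(A − (-4)·I) = 4, so dim ker(A − (-4)·I) = n − 4 = 1
  rank(A − (-3)·I) = 3, so dim ker(A − (-3)·I) = n − 3 = 2

Summary:
  λ = -4: algebraic multiplicity = 1, geometric multiplicity = 1
  λ = -3: algebraic multiplicity = 4, geometric multiplicity = 2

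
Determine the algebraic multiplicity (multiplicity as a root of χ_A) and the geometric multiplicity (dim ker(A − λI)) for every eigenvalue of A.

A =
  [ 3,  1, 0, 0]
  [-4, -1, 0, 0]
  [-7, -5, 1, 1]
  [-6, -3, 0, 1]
λ = 1: alg = 4, geom = 2

Step 1 — factor the characteristic polynomial to read off the algebraic multiplicities:
  χ_A(x) = (x - 1)^4

Step 2 — compute geometric multiplicities via the rank-nullity identity g(λ) = n − rank(A − λI):
  rank(A − (1)·I) = 2, so dim ker(A − (1)·I) = n − 2 = 2

Summary:
  λ = 1: algebraic multiplicity = 4, geometric multiplicity = 2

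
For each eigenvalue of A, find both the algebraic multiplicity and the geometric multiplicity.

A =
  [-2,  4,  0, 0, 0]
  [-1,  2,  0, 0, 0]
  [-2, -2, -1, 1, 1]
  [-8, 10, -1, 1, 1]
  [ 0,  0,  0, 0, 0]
λ = 0: alg = 5, geom = 3

Step 1 — factor the characteristic polynomial to read off the algebraic multiplicities:
  χ_A(x) = x^5

Step 2 — compute geometric multiplicities via the rank-nullity identity g(λ) = n − rank(A − λI):
  rank(A − (0)·I) = 2, so dim ker(A − (0)·I) = n − 2 = 3

Summary:
  λ = 0: algebraic multiplicity = 5, geometric multiplicity = 3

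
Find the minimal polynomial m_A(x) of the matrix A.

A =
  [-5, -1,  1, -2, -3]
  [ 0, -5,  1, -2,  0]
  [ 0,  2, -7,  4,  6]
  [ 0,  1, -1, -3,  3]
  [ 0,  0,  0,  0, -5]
x^3 + 15*x^2 + 75*x + 125

The characteristic polynomial is χ_A(x) = (x + 5)^5, so the eigenvalues are known. The minimal polynomial is
  m_A(x) = Π_λ (x − λ)^{k_λ}
where k_λ is the size of the *largest* Jordan block for λ (equivalently, the smallest k with (A − λI)^k v = 0 for every generalised eigenvector v of λ).

  λ = -5: largest Jordan block has size 3, contributing (x + 5)^3

So m_A(x) = (x + 5)^3 = x^3 + 15*x^2 + 75*x + 125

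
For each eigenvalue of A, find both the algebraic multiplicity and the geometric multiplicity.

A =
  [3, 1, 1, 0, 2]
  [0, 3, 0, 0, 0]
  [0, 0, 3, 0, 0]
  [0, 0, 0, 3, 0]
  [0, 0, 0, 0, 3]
λ = 3: alg = 5, geom = 4

Step 1 — factor the characteristic polynomial to read off the algebraic multiplicities:
  χ_A(x) = (x - 3)^5

Step 2 — compute geometric multiplicities via the rank-nullity identity g(λ) = n − rank(A − λI):
  rank(A − (3)·I) = 1, so dim ker(A − (3)·I) = n − 1 = 4

Summary:
  λ = 3: algebraic multiplicity = 5, geometric multiplicity = 4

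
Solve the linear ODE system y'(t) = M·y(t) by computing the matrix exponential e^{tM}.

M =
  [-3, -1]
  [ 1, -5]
e^{tM} =
  [t*exp(-4*t) + exp(-4*t), -t*exp(-4*t)]
  [t*exp(-4*t), -t*exp(-4*t) + exp(-4*t)]

Strategy: write M = P · J · P⁻¹ where J is a Jordan canonical form, so e^{tM} = P · e^{tJ} · P⁻¹, and e^{tJ} can be computed block-by-block.

M has Jordan form
J =
  [-4,  1]
  [ 0, -4]
(up to reordering of blocks).

Per-block formulas:
  For a 2×2 Jordan block J_2(-4): exp(t · J_2(-4)) = e^(-4t)·(I + t·N), where N is the 2×2 nilpotent shift.

After assembling e^{tJ} and conjugating by P, we get:

e^{tM} =
  [t*exp(-4*t) + exp(-4*t), -t*exp(-4*t)]
  [t*exp(-4*t), -t*exp(-4*t) + exp(-4*t)]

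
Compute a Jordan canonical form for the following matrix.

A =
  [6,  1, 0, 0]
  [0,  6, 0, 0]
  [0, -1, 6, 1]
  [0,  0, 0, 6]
J_2(6) ⊕ J_2(6)

The characteristic polynomial is
  det(x·I − A) = x^4 - 24*x^3 + 216*x^2 - 864*x + 1296 = (x - 6)^4

Eigenvalues and multiplicities (the geometric multiplicity of λ is n − rank(A − λI), which equals the number of Jordan blocks for λ):
  λ = 6: algebraic multiplicity = 4, geometric multiplicity = 2

Determining the block sizes for each eigenvalue:
  λ = 6: with am = 4 and gm = 2, the partition is not yet determined (e.g. several partitions of 4 into 2 parts exist). Let N = A − (6)·I. Computing rank(N^1) = 2, rank(N^2) = 0; the number of blocks of size ≥ j is rank(N^{j−1}) − rank(N^j), giving [2, 2]. So we have 2 block(s) of size 2 → block sizes [2, 2]

Assembling the blocks gives a Jordan form
J =
  [6, 1, 0, 0]
  [0, 6, 0, 0]
  [0, 0, 6, 1]
  [0, 0, 0, 6]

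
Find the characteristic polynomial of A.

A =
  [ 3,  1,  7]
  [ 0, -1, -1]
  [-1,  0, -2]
x^3

Expanding det(x·I − A) (e.g. by cofactor expansion or by noting that A is similar to its Jordan form J, which has the same characteristic polynomial as A) gives
  χ_A(x) = x^3
which factors as x^3. The eigenvalues (with algebraic multiplicities) are λ = 0 with multiplicity 3.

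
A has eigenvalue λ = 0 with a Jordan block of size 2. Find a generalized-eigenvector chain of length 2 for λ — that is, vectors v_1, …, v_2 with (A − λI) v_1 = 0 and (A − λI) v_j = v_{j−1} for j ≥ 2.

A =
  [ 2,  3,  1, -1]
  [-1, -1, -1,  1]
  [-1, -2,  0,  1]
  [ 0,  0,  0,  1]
A Jordan chain for λ = 0 of length 2:
v_1 = (2, -1, -1, 0)ᵀ
v_2 = (1, 0, 0, 0)ᵀ

Let N = A − (0)·I. We want v_2 with N^2 v_2 = 0 but N^1 v_2 ≠ 0; then v_{j-1} := N · v_j for j = 2, …, 2.

Pick v_2 = (1, 0, 0, 0)ᵀ.
Then v_1 = N · v_2 = (2, -1, -1, 0)ᵀ.

Sanity check: (A − (0)·I) v_1 = (0, 0, 0, 0)ᵀ = 0. ✓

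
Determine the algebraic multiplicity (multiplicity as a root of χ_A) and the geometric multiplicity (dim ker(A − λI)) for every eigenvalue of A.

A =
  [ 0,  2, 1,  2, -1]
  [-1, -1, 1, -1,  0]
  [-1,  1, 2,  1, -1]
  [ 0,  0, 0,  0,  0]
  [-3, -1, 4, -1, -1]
λ = 0: alg = 5, geom = 3

Step 1 — factor the characteristic polynomial to read off the algebraic multiplicities:
  χ_A(x) = x^5

Step 2 — compute geometric multiplicities via the rank-nullity identity g(λ) = n − rank(A − λI):
  rank(A − (0)·I) = 2, so dim ker(A − (0)·I) = n − 2 = 3

Summary:
  λ = 0: algebraic multiplicity = 5, geometric multiplicity = 3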